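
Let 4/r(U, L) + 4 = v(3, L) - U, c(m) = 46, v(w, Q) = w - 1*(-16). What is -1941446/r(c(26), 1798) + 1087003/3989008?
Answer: 60019439185155/3989008 ≈ 1.5046e+7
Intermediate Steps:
v(w, Q) = 16 + w (v(w, Q) = w + 16 = 16 + w)
r(U, L) = 4/(15 - U) (r(U, L) = 4/(-4 + ((16 + 3) - U)) = 4/(-4 + (19 - U)) = 4/(15 - U))
-1941446/r(c(26), 1798) + 1087003/3989008 = -1941446/((-4/(-15 + 46))) + 1087003/3989008 = -1941446/((-4/31)) + 1087003*(1/3989008) = -1941446/((-4*1/31)) + 1087003/3989008 = -1941446/(-4/31) + 1087003/3989008 = -1941446*(-31/4) + 1087003/3989008 = 30092413/2 + 1087003/3989008 = 60019439185155/3989008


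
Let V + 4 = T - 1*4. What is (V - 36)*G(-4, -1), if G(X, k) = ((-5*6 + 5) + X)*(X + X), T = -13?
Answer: -13224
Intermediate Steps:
V = -21 (V = -4 + (-13 - 1*4) = -4 + (-13 - 4) = -4 - 17 = -21)
G(X, k) = 2*X*(-25 + X) (G(X, k) = ((-30 + 5) + X)*(2*X) = (-25 + X)*(2*X) = 2*X*(-25 + X))
(V - 36)*G(-4, -1) = (-21 - 36)*(2*(-4)*(-25 - 4)) = -114*(-4)*(-29) = -57*232 = -13224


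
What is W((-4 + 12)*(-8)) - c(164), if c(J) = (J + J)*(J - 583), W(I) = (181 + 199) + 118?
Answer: 137930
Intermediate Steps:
W(I) = 498 (W(I) = 380 + 118 = 498)
c(J) = 2*J*(-583 + J) (c(J) = (2*J)*(-583 + J) = 2*J*(-583 + J))
W((-4 + 12)*(-8)) - c(164) = 498 - 2*164*(-583 + 164) = 498 - 2*164*(-419) = 498 - 1*(-137432) = 498 + 137432 = 137930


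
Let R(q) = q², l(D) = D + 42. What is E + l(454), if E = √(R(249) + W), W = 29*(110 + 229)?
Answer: 496 + 2*√17958 ≈ 764.01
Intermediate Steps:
l(D) = 42 + D
W = 9831 (W = 29*339 = 9831)
E = 2*√17958 (E = √(249² + 9831) = √(62001 + 9831) = √71832 = 2*√17958 ≈ 268.02)
E + l(454) = 2*√17958 + (42 + 454) = 2*√17958 + 496 = 496 + 2*√17958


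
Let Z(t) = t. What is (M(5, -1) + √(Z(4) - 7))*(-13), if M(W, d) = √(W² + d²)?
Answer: -13*√26 - 13*I*√3 ≈ -66.287 - 22.517*I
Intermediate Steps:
(M(5, -1) + √(Z(4) - 7))*(-13) = (√(5² + (-1)²) + √(4 - 7))*(-13) = (√(25 + 1) + √(-3))*(-13) = (√26 + I*√3)*(-13) = -13*√26 - 13*I*√3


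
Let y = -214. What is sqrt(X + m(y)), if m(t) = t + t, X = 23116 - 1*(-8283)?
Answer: sqrt(30971) ≈ 175.99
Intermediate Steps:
X = 31399 (X = 23116 + 8283 = 31399)
m(t) = 2*t
sqrt(X + m(y)) = sqrt(31399 + 2*(-214)) = sqrt(31399 - 428) = sqrt(30971)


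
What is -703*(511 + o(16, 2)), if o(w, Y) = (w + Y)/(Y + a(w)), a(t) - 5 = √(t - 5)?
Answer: -361564 + 333*√11 ≈ -3.6046e+5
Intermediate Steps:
a(t) = 5 + √(-5 + t) (a(t) = 5 + √(t - 5) = 5 + √(-5 + t))
o(w, Y) = (Y + w)/(5 + Y + √(-5 + w)) (o(w, Y) = (w + Y)/(Y + (5 + √(-5 + w))) = (Y + w)/(5 + Y + √(-5 + w)))
-703*(511 + o(16, 2)) = -703*(511 + (2 + 16)/(5 + 2 + √(-5 + 16))) = -703*(511 + 18/(5 + 2 + √11)) = -703*(511 + 18/(7 + √11)) = -359233 - 12654/(7 + √11)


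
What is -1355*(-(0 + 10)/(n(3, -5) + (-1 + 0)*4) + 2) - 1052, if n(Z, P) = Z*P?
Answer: -85028/19 ≈ -4475.2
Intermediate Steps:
n(Z, P) = P*Z
-1355*(-(0 + 10)/(n(3, -5) + (-1 + 0)*4) + 2) - 1052 = -1355*(-(0 + 10)/(-5*3 + (-1 + 0)*4) + 2) - 1052 = -1355*(-10/(-15 - 1*4) + 2) - 1052 = -1355*(-10/(-15 - 4) + 2) - 1052 = -1355*(-10/(-19) + 2) - 1052 = -1355*(-10*(-1)/19 + 2) - 1052 = -1355*(-1*(-10/19) + 2) - 1052 = -1355*(10/19 + 2) - 1052 = -1355*48/19 - 1052 = -65040/19 - 1052 = -85028/19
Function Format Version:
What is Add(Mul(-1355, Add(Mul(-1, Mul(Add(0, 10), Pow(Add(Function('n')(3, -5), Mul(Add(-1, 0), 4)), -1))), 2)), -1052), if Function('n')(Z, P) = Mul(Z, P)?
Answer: Rational(-85028, 19) ≈ -4475.2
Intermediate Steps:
Function('n')(Z, P) = Mul(P, Z)
Add(Mul(-1355, Add(Mul(-1, Mul(Add(0, 10), Pow(Add(Function('n')(3, -5), Mul(Add(-1, 0), 4)), -1))), 2)), -1052) = Add(Mul(-1355, Add(Mul(-1, Mul(Add(0, 10), Pow(Add(Mul(-5, 3), Mul(Add(-1, 0), 4)), -1))), 2)), -1052) = Add(Mul(-1355, Add(Mul(-1, Mul(10, Pow(Add(-15, Mul(-1, 4)), -1))), 2)), -1052) = Add(Mul(-1355, Add(Mul(-1, Mul(10, Pow(Add(-15, -4), -1))), 2)), -1052) = Add(Mul(-1355, Add(Mul(-1, Mul(10, Pow(-19, -1))), 2)), -1052) = Add(Mul(-1355, Add(Mul(-1, Mul(10, Rational(-1, 19))), 2)), -1052) = Add(Mul(-1355, Add(Mul(-1, Rational(-10, 19)), 2)), -1052) = Add(Mul(-1355, Add(Rational(10, 19), 2)), -1052) = Add(Mul(-1355, Rational(48, 19)), -1052) = Add(Rational(-65040, 19), -1052) = Rational(-85028, 19)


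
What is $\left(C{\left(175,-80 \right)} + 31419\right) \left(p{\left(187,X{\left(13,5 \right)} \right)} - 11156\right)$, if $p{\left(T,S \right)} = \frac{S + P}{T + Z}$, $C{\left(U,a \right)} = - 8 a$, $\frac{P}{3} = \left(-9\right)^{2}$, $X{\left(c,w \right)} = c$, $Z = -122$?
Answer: $- \frac{23239056156}{65} \approx -3.5752 \cdot 10^{8}$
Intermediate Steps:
$P = 243$ ($P = 3 \left(-9\right)^{2} = 3 \cdot 81 = 243$)
$p{\left(T,S \right)} = \frac{243 + S}{-122 + T}$ ($p{\left(T,S \right)} = \frac{S + 243}{T - 122} = \frac{243 + S}{-122 + T}$)
$\left(C{\left(175,-80 \right)} + 31419\right) \left(p{\left(187,X{\left(13,5 \right)} \right)} - 11156\right) = \left(\left(-8\right) \left(-80\right) + 31419\right) \left(\frac{243 + 13}{-122 + 187} - 11156\right) = \left(640 + 31419\right) \left(\frac{1}{65} \cdot 256 - 11156\right) = 32059 \left(\frac{1}{65} \cdot 256 - 11156\right) = 32059 \left(\frac{256}{65} - 11156\right) = 32059 \left(- \frac{724884}{65}\right) = - \frac{23239056156}{65}$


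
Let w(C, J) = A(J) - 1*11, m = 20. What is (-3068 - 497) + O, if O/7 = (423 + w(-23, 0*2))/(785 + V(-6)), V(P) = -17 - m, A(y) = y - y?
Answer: -665934/187 ≈ -3561.1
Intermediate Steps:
A(y) = 0
V(P) = -37 (V(P) = -17 - 1*20 = -17 - 20 = -37)
w(C, J) = -11 (w(C, J) = 0 - 1*11 = 0 - 11 = -11)
O = 721/187 (O = 7*((423 - 11)/(785 - 37)) = 7*(412/748) = 7*(412*(1/748)) = 7*(103/187) = 721/187 ≈ 3.8556)
(-3068 - 497) + O = (-3068 - 497) + 721/187 = -3565 + 721/187 = -665934/187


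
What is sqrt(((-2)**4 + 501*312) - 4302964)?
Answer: 2*I*sqrt(1036659) ≈ 2036.3*I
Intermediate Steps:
sqrt(((-2)**4 + 501*312) - 4302964) = sqrt((16 + 156312) - 4302964) = sqrt(156328 - 4302964) = sqrt(-4146636) = 2*I*sqrt(1036659)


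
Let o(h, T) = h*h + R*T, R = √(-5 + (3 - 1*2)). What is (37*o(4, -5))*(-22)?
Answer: -13024 + 8140*I ≈ -13024.0 + 8140.0*I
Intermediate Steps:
R = 2*I (R = √(-5 + (3 - 2)) = √(-5 + 1) = √(-4) = 2*I ≈ 2.0*I)
o(h, T) = h² + 2*I*T (o(h, T) = h*h + (2*I)*T = h² + 2*I*T)
(37*o(4, -5))*(-22) = (37*(4² + 2*I*(-5)))*(-22) = (37*(16 - 10*I))*(-22) = (592 - 370*I)*(-22) = -13024 + 8140*I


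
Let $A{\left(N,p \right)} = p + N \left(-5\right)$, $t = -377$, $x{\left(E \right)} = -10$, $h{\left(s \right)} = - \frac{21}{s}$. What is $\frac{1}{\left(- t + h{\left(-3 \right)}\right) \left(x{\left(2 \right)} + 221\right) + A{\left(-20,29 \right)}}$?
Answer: $\frac{1}{81153} \approx 1.2322 \cdot 10^{-5}$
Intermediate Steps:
$A{\left(N,p \right)} = p - 5 N$
$\frac{1}{\left(- t + h{\left(-3 \right)}\right) \left(x{\left(2 \right)} + 221\right) + A{\left(-20,29 \right)}} = \frac{1}{\left(\left(-1\right) \left(-377\right) - \frac{21}{-3}\right) \left(-10 + 221\right) + \left(29 - -100\right)} = \frac{1}{\left(377 - -7\right) 211 + \left(29 + 100\right)} = \frac{1}{\left(377 + 7\right) 211 + 129} = \frac{1}{384 \cdot 211 + 129} = \frac{1}{81024 + 129} = \frac{1}{81153}$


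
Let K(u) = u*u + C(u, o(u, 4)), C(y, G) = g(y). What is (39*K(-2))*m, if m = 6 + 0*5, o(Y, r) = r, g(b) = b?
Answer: 468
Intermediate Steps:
C(y, G) = y
K(u) = u + u**2 (K(u) = u*u + u = u**2 + u = u + u**2)
m = 6 (m = 6 + 0 = 6)
(39*K(-2))*m = (39*(-2*(1 - 2)))*6 = (39*(-2*(-1)))*6 = (39*2)*6 = 78*6 = 468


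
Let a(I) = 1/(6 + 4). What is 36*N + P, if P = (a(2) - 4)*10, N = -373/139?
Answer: -18849/139 ≈ -135.60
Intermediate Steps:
a(I) = ⅒ (a(I) = 1/10 = ⅒)
N = -373/139 (N = -373*1/139 = -373/139 ≈ -2.6835)
P = -39 (P = (⅒ - 4)*10 = -39/10*10 = -39)
36*N + P = 36*(-373/139) - 39 = -13428/139 - 39 = -18849/139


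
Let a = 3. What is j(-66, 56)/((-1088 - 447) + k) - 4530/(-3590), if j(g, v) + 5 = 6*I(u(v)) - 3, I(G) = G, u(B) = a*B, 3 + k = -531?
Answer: 578257/742771 ≈ 0.77851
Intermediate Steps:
k = -534 (k = -3 - 531 = -534)
u(B) = 3*B
j(g, v) = -8 + 18*v (j(g, v) = -5 + (6*(3*v) - 3) = -5 + (18*v - 3) = -5 + (-3 + 18*v) = -8 + 18*v)
j(-66, 56)/((-1088 - 447) + k) - 4530/(-3590) = (-8 + 18*56)/((-1088 - 447) - 534) - 4530/(-3590) = (-8 + 1008)/(-1535 - 534) - 4530*(-1/3590) = 1000/(-2069) + 453/359 = 1000*(-1/2069) + 453/359 = -1000/2069 + 453/359 = 578257/742771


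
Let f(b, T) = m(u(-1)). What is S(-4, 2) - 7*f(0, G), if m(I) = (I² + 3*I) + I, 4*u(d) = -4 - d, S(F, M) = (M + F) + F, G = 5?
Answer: 177/16 ≈ 11.063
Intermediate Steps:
S(F, M) = M + 2*F (S(F, M) = (F + M) + F = M + 2*F)
u(d) = -1 - d/4 (u(d) = (-4 - d)/4 = -1 - d/4)
m(I) = I² + 4*I
f(b, T) = -39/16 (f(b, T) = (-1 - ¼*(-1))*(4 + (-1 - ¼*(-1))) = (-1 + ¼)*(4 + (-1 + ¼)) = -3*(4 - ¾)/4 = -¾*13/4 = -39/16)
S(-4, 2) - 7*f(0, G) = (2 + 2*(-4)) - 7*(-39/16) = (2 - 8) + 273/16 = -6 + 273/16 = 177/16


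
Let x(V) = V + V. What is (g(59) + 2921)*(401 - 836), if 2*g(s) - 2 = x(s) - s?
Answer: -2567805/2 ≈ -1.2839e+6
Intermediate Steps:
x(V) = 2*V
g(s) = 1 + s/2 (g(s) = 1 + (2*s - s)/2 = 1 + s/2)
(g(59) + 2921)*(401 - 836) = ((1 + (½)*59) + 2921)*(401 - 836) = ((1 + 59/2) + 2921)*(-435) = (61/2 + 2921)*(-435) = (5903/2)*(-435) = -2567805/2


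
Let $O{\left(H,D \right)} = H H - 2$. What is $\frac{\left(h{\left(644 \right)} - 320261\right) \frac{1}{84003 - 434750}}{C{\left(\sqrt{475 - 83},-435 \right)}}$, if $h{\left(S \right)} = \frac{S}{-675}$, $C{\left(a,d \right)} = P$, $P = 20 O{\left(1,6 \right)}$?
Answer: $- \frac{216176819}{4735084500} \approx -0.045654$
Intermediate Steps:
$O{\left(H,D \right)} = -2 + H^{2}$ ($O{\left(H,D \right)} = H^{2} - 2 = -2 + H^{2}$)
$P = -20$ ($P = 20 \left(-2 + 1^{2}\right) = 20 \left(-2 + 1\right) = 20 \left(-1\right) = -20$)
$C{\left(a,d \right)} = -20$
$h{\left(S \right)} = - \frac{S}{675}$ ($h{\left(S \right)} = S \left(- \frac{1}{675}\right) = - \frac{S}{675}$)
$\frac{\left(h{\left(644 \right)} - 320261\right) \frac{1}{84003 - 434750}}{C{\left(\sqrt{475 - 83},-435 \right)}} = \frac{\left(\left(- \frac{1}{675}\right) 644 - 320261\right) \frac{1}{84003 - 434750}}{-20} = \frac{- \frac{644}{675} - 320261}{-350747} \left(- \frac{1}{20}\right) = \left(- \frac{216176819}{675}\right) \left(- \frac{1}{350747}\right) \left(- \frac{1}{20}\right) = \frac{216176819}{236754225} \left(- \frac{1}{20}\right) = - \frac{216176819}{4735084500}$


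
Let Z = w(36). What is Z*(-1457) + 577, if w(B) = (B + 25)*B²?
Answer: -115184015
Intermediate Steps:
w(B) = B²*(25 + B) (w(B) = (25 + B)*B² = B²*(25 + B))
Z = 79056 (Z = 36²*(25 + 36) = 1296*61 = 79056)
Z*(-1457) + 577 = 79056*(-1457) + 577 = -115184592 + 577 = -115184015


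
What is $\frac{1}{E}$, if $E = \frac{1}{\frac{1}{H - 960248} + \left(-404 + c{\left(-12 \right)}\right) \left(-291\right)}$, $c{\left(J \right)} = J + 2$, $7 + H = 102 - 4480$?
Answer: $\frac{116213196041}{964633} \approx 1.2047 \cdot 10^{5}$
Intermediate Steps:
$H = -4385$ ($H = -7 + \left(102 - 4480\right) = -7 - 4378 = -4385$)
$c{\left(J \right)} = 2 + J$
$E = \frac{964633}{116213196041}$ ($E = \frac{1}{\frac{1}{-4385 - 960248} + \left(-404 + \left(2 - 12\right)\right) \left(-291\right)} = \frac{1}{\frac{1}{-964633} + \left(-404 - 10\right) \left(-291\right)} = \frac{1}{- \frac{1}{964633} - -120474} = \frac{1}{- \frac{1}{964633} + 120474} = \frac{1}{\frac{116213196041}{964633}} = \frac{964633}{116213196041} \approx 8.3005 \cdot 10^{-6}$)
$\frac{1}{E} = \frac{1}{\frac{964633}{116213196041}} = \frac{116213196041}{964633}$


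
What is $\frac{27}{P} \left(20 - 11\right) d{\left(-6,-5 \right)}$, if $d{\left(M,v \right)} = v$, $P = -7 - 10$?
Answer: $\frac{1215}{17} \approx 71.471$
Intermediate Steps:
$P = -17$ ($P = -7 - 10 = -17$)
$\frac{27}{P} \left(20 - 11\right) d{\left(-6,-5 \right)} = \frac{27}{-17} \left(20 - 11\right) \left(-5\right) = 27 \left(- \frac{1}{17}\right) 9 \left(-5\right) = \left(- \frac{27}{17}\right) 9 \left(-5\right) = \left(- \frac{243}{17}\right) \left(-5\right) = \frac{1215}{17}$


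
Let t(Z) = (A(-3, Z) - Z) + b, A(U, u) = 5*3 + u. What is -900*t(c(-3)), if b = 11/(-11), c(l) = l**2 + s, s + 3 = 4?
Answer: -12600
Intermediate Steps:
s = 1 (s = -3 + 4 = 1)
A(U, u) = 15 + u
c(l) = 1 + l**2 (c(l) = l**2 + 1 = 1 + l**2)
b = -1 (b = 11*(-1/11) = -1)
t(Z) = 14 (t(Z) = ((15 + Z) - Z) - 1 = 15 - 1 = 14)
-900*t(c(-3)) = -900*14 = -12600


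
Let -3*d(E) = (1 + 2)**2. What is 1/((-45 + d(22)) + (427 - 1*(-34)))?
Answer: 1/413 ≈ 0.0024213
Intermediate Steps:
d(E) = -3 (d(E) = -(1 + 2)**2/3 = -1/3*3**2 = -1/3*9 = -3)
1/((-45 + d(22)) + (427 - 1*(-34))) = 1/((-45 - 3) + (427 - 1*(-34))) = 1/(-48 + (427 + 34)) = 1/(-48 + 461) = 1/413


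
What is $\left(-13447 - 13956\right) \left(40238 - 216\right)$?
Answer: $-1096722866$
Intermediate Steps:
$\left(-13447 - 13956\right) \left(40238 - 216\right) = \left(-27403\right) 40022 = -1096722866$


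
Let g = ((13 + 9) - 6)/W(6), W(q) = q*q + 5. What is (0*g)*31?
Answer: 0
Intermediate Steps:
W(q) = 5 + q² (W(q) = q² + 5 = 5 + q²)
g = 16/41 (g = ((13 + 9) - 6)/(5 + 6²) = (22 - 6)/(5 + 36) = 16/41 ≈ 0.39024)
(0*g)*31 = (0*(16/41))*31 = 0*31 = 0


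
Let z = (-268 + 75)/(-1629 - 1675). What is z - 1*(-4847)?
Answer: 16014681/3304 ≈ 4847.1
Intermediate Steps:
z = 193/3304 (z = -193/(-3304) = -193*(-1/3304) = 193/3304 ≈ 0.058414)
z - 1*(-4847) = 193/3304 - 1*(-4847) = 193/3304 + 4847 = 16014681/3304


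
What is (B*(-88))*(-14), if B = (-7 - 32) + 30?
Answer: -11088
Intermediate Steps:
B = -9 (B = -39 + 30 = -9)
(B*(-88))*(-14) = -9*(-88)*(-14) = 792*(-14) = -11088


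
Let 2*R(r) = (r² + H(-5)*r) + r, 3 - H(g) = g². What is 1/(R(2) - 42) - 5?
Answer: -306/61 ≈ -5.0164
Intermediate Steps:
H(g) = 3 - g²
R(r) = r²/2 - 21*r/2 (R(r) = ((r² + (3 - 1*(-5)²)*r) + r)/2 = ((r² + (3 - 1*25)*r) + r)/2 = ((r² + (3 - 25)*r) + r)/2 = ((r² - 22*r) + r)/2 = (r² - 21*r)/2 = r²/2 - 21*r/2)
1/(R(2) - 42) - 5 = 1/((½)*2*(-21 + 2) - 42) - 5 = 1/((½)*2*(-19) - 42) - 5 = 1/(-19 - 42) - 5 = 1/(-61) - 5 = 1*(-1/61) - 5 = -1/61 - 5 = -306/61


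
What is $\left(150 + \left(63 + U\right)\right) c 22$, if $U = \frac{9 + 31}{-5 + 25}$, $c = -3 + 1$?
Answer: $-9460$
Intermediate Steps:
$c = -2$
$U = 2$ ($U = \frac{40}{20} = 40 \cdot \frac{1}{20} = 2$)
$\left(150 + \left(63 + U\right)\right) c 22 = \left(150 + \left(63 + 2\right)\right) \left(\left(-2\right) 22\right) = \left(150 + 65\right) \left(-44\right) = 215 \left(-44\right) = -9460$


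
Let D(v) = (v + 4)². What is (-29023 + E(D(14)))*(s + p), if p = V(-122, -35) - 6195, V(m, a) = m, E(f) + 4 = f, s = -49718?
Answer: 1608372605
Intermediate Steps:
D(v) = (4 + v)²
E(f) = -4 + f
p = -6317 (p = -122 - 6195 = -6317)
(-29023 + E(D(14)))*(s + p) = (-29023 + (-4 + (4 + 14)²))*(-49718 - 6317) = (-29023 + (-4 + 18²))*(-56035) = (-29023 + (-4 + 324))*(-56035) = (-29023 + 320)*(-56035) = -28703*(-56035) = 1608372605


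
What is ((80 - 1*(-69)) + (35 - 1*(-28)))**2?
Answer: 44944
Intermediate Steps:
((80 - 1*(-69)) + (35 - 1*(-28)))**2 = ((80 + 69) + (35 + 28))**2 = (149 + 63)**2 = 212**2 = 44944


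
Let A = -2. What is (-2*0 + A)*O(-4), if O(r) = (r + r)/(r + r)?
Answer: -2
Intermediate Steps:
O(r) = 1 (O(r) = (2*r)/((2*r)) = (2*r)*(1/(2*r)) = 1)
(-2*0 + A)*O(-4) = (-2*0 - 2)*1 = (0 - 2)*1 = -2*1 = -2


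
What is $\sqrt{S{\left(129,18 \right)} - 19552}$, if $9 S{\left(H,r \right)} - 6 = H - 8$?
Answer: $\frac{i \sqrt{175841}}{3} \approx 139.78 i$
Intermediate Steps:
$S{\left(H,r \right)} = - \frac{2}{9} + \frac{H}{9}$ ($S{\left(H,r \right)} = \frac{2}{3} + \frac{H - 8}{9} = \frac{2}{3} + \frac{-8 + H}{9} = \frac{2}{3} + \left(- \frac{8}{9} + \frac{H}{9}\right) = - \frac{2}{9} + \frac{H}{9}$)
$\sqrt{S{\left(129,18 \right)} - 19552} = \sqrt{\left(- \frac{2}{9} + \frac{1}{9} \cdot 129\right) - 19552} = \sqrt{\left(- \frac{2}{9} + \frac{43}{3}\right) - 19552} = \sqrt{\frac{127}{9} - 19552} = \sqrt{- \frac{175841}{9}} = \frac{i \sqrt{175841}}{3}$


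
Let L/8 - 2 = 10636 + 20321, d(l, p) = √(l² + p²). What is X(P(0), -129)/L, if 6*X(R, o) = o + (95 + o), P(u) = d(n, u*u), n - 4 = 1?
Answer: -163/1486032 ≈ -0.00010969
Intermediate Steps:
n = 5 (n = 4 + 1 = 5)
P(u) = √(25 + u⁴) (P(u) = √(5² + (u*u)²) = √(25 + (u²)²) = √(25 + u⁴))
L = 247672 (L = 16 + 8*(10636 + 20321) = 16 + 8*30957 = 16 + 247656 = 247672)
X(R, o) = 95/6 + o/3 (X(R, o) = (o + (95 + o))/6 = (95 + 2*o)/6 = 95/6 + o/3)
X(P(0), -129)/L = (95/6 + (⅓)*(-129))/247672 = (95/6 - 43)*(1/247672) = -163/6*1/247672 = -163/1486032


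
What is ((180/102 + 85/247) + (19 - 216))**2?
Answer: 669693449104/17631601 ≈ 37983.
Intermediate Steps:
((180/102 + 85/247) + (19 - 216))**2 = ((180*(1/102) + 85*(1/247)) - 197)**2 = ((30/17 + 85/247) - 197)**2 = (8855/4199 - 197)**2 = (-818348/4199)**2 = 669693449104/17631601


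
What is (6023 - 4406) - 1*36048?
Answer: -34431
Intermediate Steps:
(6023 - 4406) - 1*36048 = 1617 - 36048 = -34431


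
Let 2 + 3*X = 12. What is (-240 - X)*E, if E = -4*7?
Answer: 20440/3 ≈ 6813.3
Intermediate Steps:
X = 10/3 (X = -⅔ + (⅓)*12 = -⅔ + 4 = 10/3 ≈ 3.3333)
E = -28
(-240 - X)*E = (-240 - 1*10/3)*(-28) = (-240 - 10/3)*(-28) = -730/3*(-28) = 20440/3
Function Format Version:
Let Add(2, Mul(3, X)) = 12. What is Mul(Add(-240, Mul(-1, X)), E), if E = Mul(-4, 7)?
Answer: Rational(20440, 3) ≈ 6813.3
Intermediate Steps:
X = Rational(10, 3) (X = Add(Rational(-2, 3), Mul(Rational(1, 3), 12)) = Add(Rational(-2, 3), 4) = Rational(10, 3) ≈ 3.3333)
E = -28
Mul(Add(-240, Mul(-1, X)), E) = Mul(Add(-240, Mul(-1, Rational(10, 3))), -28) = Mul(Add(-240, Rational(-10, 3)), -28) = Mul(Rational(-730, 3), -28) = Rational(20440, 3)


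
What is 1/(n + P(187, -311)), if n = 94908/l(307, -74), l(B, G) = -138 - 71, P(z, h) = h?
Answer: -19/14537 ≈ -0.0013070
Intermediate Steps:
l(B, G) = -209
n = -8628/19 (n = 94908/(-209) = 94908*(-1/209) = -8628/19 ≈ -454.11)
1/(n + P(187, -311)) = 1/(-8628/19 - 311) = 1/(-14537/19) = -19/14537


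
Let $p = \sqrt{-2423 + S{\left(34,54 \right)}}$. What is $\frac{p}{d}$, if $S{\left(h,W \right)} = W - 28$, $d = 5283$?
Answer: $\frac{i \sqrt{2397}}{5283} \approx 0.0092673 i$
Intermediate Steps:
$S{\left(h,W \right)} = -28 + W$ ($S{\left(h,W \right)} = W - 28 = -28 + W$)
$p = i \sqrt{2397}$ ($p = \sqrt{-2423 + \left(-28 + 54\right)} = \sqrt{-2423 + 26} = \sqrt{-2397} = i \sqrt{2397} \approx 48.959 i$)
$\frac{p}{d} = \frac{i \sqrt{2397}}{5283}$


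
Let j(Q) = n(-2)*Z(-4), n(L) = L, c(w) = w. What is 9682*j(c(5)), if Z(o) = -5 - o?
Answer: 19364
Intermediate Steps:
j(Q) = 2 (j(Q) = -2*(-5 - 1*(-4)) = -2*(-5 + 4) = -2*(-1) = 2)
9682*j(c(5)) = 9682*2 = 19364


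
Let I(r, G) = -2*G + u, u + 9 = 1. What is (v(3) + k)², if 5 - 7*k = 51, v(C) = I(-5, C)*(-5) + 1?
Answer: 203401/49 ≈ 4151.0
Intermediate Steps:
u = -8 (u = -9 + 1 = -8)
I(r, G) = -8 - 2*G (I(r, G) = -2*G - 8 = -8 - 2*G)
v(C) = 41 + 10*C (v(C) = (-8 - 2*C)*(-5) + 1 = (40 + 10*C) + 1 = 41 + 10*C)
k = -46/7 (k = 5/7 - ⅐*51 = 5/7 - 51/7 = -46/7 ≈ -6.5714)
(v(3) + k)² = ((41 + 10*3) - 46/7)² = ((41 + 30) - 46/7)² = (71 - 46/7)² = (451/7)² = 203401/49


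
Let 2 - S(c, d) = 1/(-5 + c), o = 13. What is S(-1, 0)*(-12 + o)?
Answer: 13/6 ≈ 2.1667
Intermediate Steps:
S(c, d) = 2 - 1/(-5 + c)
S(-1, 0)*(-12 + o) = ((-11 + 2*(-1))/(-5 - 1))*(-12 + 13) = ((-11 - 2)/(-6))*1 = -⅙*(-13)*1 = (13/6)*1 = 13/6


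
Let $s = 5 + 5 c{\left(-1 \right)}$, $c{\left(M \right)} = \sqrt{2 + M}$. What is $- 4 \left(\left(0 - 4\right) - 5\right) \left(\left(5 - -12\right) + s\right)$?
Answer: $972$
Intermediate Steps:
$s = 10$ ($s = 5 + 5 \sqrt{2 - 1} = 5 + 5 \sqrt{1} = 5 + 5 \cdot 1 = 5 + 5 = 10$)
$- 4 \left(\left(0 - 4\right) - 5\right) \left(\left(5 - -12\right) + s\right) = - 4 \left(\left(0 - 4\right) - 5\right) \left(\left(5 - -12\right) + 10\right) = - 4 \left(-4 - 5\right) \left(\left(5 + 12\right) + 10\right) = \left(-4\right) \left(-9\right) \left(17 + 10\right) = 36 \cdot 27 = 972$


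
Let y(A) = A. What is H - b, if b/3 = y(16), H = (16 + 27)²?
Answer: 1801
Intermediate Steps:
H = 1849 (H = 43² = 1849)
b = 48 (b = 3*16 = 48)
H - b = 1849 - 1*48 = 1849 - 48 = 1801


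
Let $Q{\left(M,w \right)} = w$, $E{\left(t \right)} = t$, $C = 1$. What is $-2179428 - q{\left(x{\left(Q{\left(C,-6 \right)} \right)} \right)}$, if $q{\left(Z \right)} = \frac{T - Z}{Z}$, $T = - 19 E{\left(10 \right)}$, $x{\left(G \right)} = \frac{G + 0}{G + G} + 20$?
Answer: $- \frac{89356127}{41} \approx -2.1794 \cdot 10^{6}$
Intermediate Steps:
$x{\left(G \right)} = \frac{41}{2}$ ($x{\left(G \right)} = \frac{G}{2 G} + 20 = G \frac{1}{2 G} + 20 = \frac{1}{2} + 20 = \frac{41}{2}$)
$T = -190$ ($T = \left(-19\right) 10 = -190$)
$q{\left(Z \right)} = \frac{-190 - Z}{Z}$
$-2179428 - q{\left(x{\left(Q{\left(C,-6 \right)} \right)} \right)} = -2179428 - \frac{-190 - \frac{41}{2}}{\frac{41}{2}} = -2179428 - \frac{2 \left(-190 - \frac{41}{2}\right)}{41} = -2179428 - \frac{2}{41} \left(- \frac{421}{2}\right) = -2179428 - - \frac{421}{41} = -2179428 + \frac{421}{41} = - \frac{89356127}{41}$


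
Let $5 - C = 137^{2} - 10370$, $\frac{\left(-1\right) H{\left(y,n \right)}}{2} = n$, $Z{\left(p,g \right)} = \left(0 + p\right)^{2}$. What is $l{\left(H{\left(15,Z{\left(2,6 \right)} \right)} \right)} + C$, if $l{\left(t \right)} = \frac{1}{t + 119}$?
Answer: $- \frac{931733}{111} \approx -8394.0$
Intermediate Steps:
$Z{\left(p,g \right)} = p^{2}$
$H{\left(y,n \right)} = - 2 n$
$l{\left(t \right)} = \frac{1}{119 + t}$
$C = -8394$ ($C = 5 - \left(137^{2} - 10370\right) = 5 - \left(18769 - 10370\right) = 5 - 8399 = -8394$)
$l{\left(H{\left(15,Z{\left(2,6 \right)} \right)} \right)} + C = \frac{1}{119 - 2 \cdot 2^{2}} - 8394 = \frac{1}{119 - 8} - 8394 = \frac{1}{111} - 8394 = - \frac{931733}{111}$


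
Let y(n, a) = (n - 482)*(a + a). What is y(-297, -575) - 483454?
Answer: 412396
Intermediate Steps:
y(n, a) = 2*a*(-482 + n) (y(n, a) = (-482 + n)*(2*a) = 2*a*(-482 + n))
y(-297, -575) - 483454 = 2*(-575)*(-482 - 297) - 483454 = 2*(-575)*(-779) - 483454 = 895850 - 483454 = 412396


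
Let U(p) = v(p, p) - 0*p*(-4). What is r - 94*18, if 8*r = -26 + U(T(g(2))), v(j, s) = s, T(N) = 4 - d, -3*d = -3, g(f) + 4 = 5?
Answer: -13559/8 ≈ -1694.9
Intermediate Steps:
g(f) = 1 (g(f) = -4 + 5 = 1)
d = 1 (d = -1/3*(-3) = 1)
T(N) = 3 (T(N) = 4 - 1*1 = 4 - 1 = 3)
U(p) = p (U(p) = p - 0*p*(-4) = p - 0*(-4) = p - 1*0 = p + 0 = p)
r = -23/8 (r = (-26 + 3)/8 = (1/8)*(-23) = -23/8 ≈ -2.8750)
r - 94*18 = -23/8 - 94*18 = -23/8 - 1692 = -13559/8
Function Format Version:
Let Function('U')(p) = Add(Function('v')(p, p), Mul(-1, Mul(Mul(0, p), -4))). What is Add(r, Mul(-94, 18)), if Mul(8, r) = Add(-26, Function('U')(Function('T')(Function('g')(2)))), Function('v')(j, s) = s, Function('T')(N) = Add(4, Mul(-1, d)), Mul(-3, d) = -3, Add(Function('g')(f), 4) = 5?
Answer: Rational(-13559, 8) ≈ -1694.9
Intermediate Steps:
Function('g')(f) = 1 (Function('g')(f) = Add(-4, 5) = 1)
d = 1 (d = Mul(Rational(-1, 3), -3) = 1)
Function('T')(N) = 3 (Function('T')(N) = Add(4, Mul(-1, 1)) = Add(4, -1) = 3)
Function('U')(p) = p (Function('U')(p) = Add(p, Mul(-1, Mul(Mul(0, p), -4))) = Add(p, Mul(-1, Mul(0, -4))) = Add(p, Mul(-1, 0)) = Add(p, 0) = p)
r = Rational(-23, 8) (r = Mul(Rational(1, 8), Add(-26, 3)) = Mul(Rational(1, 8), -23) = Rational(-23, 8) ≈ -2.8750)
Add(r, Mul(-94, 18)) = Add(Rational(-23, 8), Mul(-94, 18)) = Add(Rational(-23, 8), -1692) = Rational(-13559, 8)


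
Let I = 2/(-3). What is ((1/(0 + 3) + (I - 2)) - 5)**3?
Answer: -10648/27 ≈ -394.37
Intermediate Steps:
I = -2/3 (I = 2*(-1/3) = -2/3 ≈ -0.66667)
((1/(0 + 3) + (I - 2)) - 5)**3 = ((1/(0 + 3) + (-2/3 - 2)) - 5)**3 = ((1/3 - 8/3) - 5)**3 = (-7/3 - 5)**3 = (-22/3)**3 = -10648/27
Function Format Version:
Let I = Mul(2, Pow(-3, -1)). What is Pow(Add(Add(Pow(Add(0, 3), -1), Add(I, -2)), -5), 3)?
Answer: Rational(-10648, 27) ≈ -394.37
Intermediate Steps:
I = Rational(-2, 3) (I = Mul(2, Rational(-1, 3)) = Rational(-2, 3) ≈ -0.66667)
Pow(Add(Add(Pow(Add(0, 3), -1), Add(I, -2)), -5), 3) = Pow(Add(Add(Pow(Add(0, 3), -1), Add(Rational(-2, 3), -2)), -5), 3) = Pow(Add(Add(Pow(3, -1), Rational(-8, 3)), -5), 3) = Pow(Add(Add(Rational(1, 3), Rational(-8, 3)), -5), 3) = Pow(Add(Rational(-7, 3), -5), 3) = Pow(Rational(-22, 3), 3) = Rational(-10648, 27)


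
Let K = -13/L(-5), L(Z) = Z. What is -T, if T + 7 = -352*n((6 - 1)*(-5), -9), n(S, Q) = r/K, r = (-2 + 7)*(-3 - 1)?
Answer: -35109/13 ≈ -2700.7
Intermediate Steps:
r = -20 (r = 5*(-4) = -20)
K = 13/5 (K = -13/(-5) = -13*(-⅕) = 13/5 ≈ 2.6000)
n(S, Q) = -100/13 (n(S, Q) = -20/13/5 = -20*5/13 = -100/13)
T = 35109/13 (T = -7 - 352*(-100/13) = -7 + 35200/13 = 35109/13 ≈ 2700.7)
-T = -1*35109/13 = -35109/13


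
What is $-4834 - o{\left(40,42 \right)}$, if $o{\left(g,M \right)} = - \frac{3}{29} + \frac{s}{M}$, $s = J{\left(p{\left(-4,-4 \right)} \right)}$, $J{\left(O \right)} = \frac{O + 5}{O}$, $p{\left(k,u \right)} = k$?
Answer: $- \frac{23550715}{4872} \approx -4833.9$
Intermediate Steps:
$J{\left(O \right)} = \frac{5 + O}{O}$
$s = - \frac{1}{4}$ ($s = \frac{5 - 4}{-4} = \left(- \frac{1}{4}\right) 1 = - \frac{1}{4} \approx -0.25$)
$o{\left(g,M \right)} = - \frac{3}{29} - \frac{1}{4 M}$
$-4834 - o{\left(40,42 \right)} = -4834 - \frac{-29 - 504}{116 \cdot 42} = -4834 - \frac{1}{116} \cdot \frac{1}{42} \left(-29 - 504\right) = -4834 - \frac{1}{116} \cdot \frac{1}{42} \left(-533\right) = -4834 - - \frac{533}{4872} = -4834 + \frac{533}{4872} = - \frac{23550715}{4872}$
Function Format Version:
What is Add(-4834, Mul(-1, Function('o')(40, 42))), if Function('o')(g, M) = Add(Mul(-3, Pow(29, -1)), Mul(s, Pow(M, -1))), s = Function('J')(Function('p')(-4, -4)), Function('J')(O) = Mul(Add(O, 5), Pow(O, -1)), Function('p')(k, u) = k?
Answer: Rational(-23550715, 4872) ≈ -4833.9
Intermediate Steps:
Function('J')(O) = Mul(Pow(O, -1), Add(5, O)) (Function('J')(O) = Mul(Add(5, O), Pow(O, -1)) = Mul(Pow(O, -1), Add(5, O)))
s = Rational(-1, 4) (s = Mul(Pow(-4, -1), Add(5, -4)) = Mul(Rational(-1, 4), 1) = Rational(-1, 4) ≈ -0.25000)
Function('o')(g, M) = Add(Rational(-3, 29), Mul(Rational(-1, 4), Pow(M, -1))) (Function('o')(g, M) = Add(Mul(-3, Pow(29, -1)), Mul(Rational(-1, 4), Pow(M, -1))) = Add(Mul(-3, Rational(1, 29)), Mul(Rational(-1, 4), Pow(M, -1))) = Add(Rational(-3, 29), Mul(Rational(-1, 4), Pow(M, -1))))
Add(-4834, Mul(-1, Function('o')(40, 42))) = Add(-4834, Mul(-1, Mul(Rational(1, 116), Pow(42, -1), Add(-29, Mul(-12, 42))))) = Add(-4834, Mul(-1, Mul(Rational(1, 116), Rational(1, 42), Add(-29, -504)))) = Add(-4834, Mul(-1, Mul(Rational(1, 116), Rational(1, 42), -533))) = Add(-4834, Mul(-1, Rational(-533, 4872))) = Add(-4834, Rational(533, 4872)) = Rational(-23550715, 4872)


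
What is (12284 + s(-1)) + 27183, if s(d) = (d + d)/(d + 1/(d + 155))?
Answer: 6038759/153 ≈ 39469.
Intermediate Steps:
s(d) = 2*d/(d + 1/(155 + d)) (s(d) = (2*d)/(d + 1/(155 + d)) = 2*d/(d + 1/(155 + d)))
(12284 + s(-1)) + 27183 = (12284 + 2*(-1)*(155 - 1)/(1 + (-1)² + 155*(-1))) + 27183 = (12284 + 2*(-1)*154/(1 + 1 - 155)) + 27183 = (12284 + 2*(-1)*154/(-153)) + 27183 = (12284 + 2*(-1)*(-1/153)*154) + 27183 = (12284 + 308/153) + 27183 = 1879760/153 + 27183 = 6038759/153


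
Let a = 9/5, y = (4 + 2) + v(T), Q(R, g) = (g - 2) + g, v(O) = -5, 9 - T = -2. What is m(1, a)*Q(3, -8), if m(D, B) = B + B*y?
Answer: -324/5 ≈ -64.800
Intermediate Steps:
T = 11 (T = 9 - 1*(-2) = 9 + 2 = 11)
Q(R, g) = -2 + 2*g (Q(R, g) = (-2 + g) + g = -2 + 2*g)
y = 1 (y = (4 + 2) - 5 = 6 - 5 = 1)
a = 9/5 (a = 9*(1/5) = 9/5 ≈ 1.8000)
m(D, B) = 2*B (m(D, B) = B + B*1 = B + B = 2*B)
m(1, a)*Q(3, -8) = (2*(9/5))*(-2 + 2*(-8)) = 18*(-2 - 16)/5 = (18/5)*(-18) = -324/5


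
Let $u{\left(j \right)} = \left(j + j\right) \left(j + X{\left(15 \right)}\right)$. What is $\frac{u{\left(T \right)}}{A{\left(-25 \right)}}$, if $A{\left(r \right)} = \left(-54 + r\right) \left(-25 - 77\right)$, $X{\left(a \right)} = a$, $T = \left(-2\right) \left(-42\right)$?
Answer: $\frac{2772}{1343} \approx 2.064$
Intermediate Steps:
$T = 84$
$A{\left(r \right)} = 5508 - 102 r$ ($A{\left(r \right)} = \left(-54 + r\right) \left(-102\right) = 5508 - 102 r$)
$u{\left(j \right)} = 2 j \left(15 + j\right)$ ($u{\left(j \right)} = \left(j + j\right) \left(j + 15\right) = 2 j \left(15 + j\right)$)
$\frac{u{\left(T \right)}}{A{\left(-25 \right)}} = \frac{2 \cdot 84 \left(15 + 84\right)}{5508 - -2550} = \frac{2 \cdot 84 \cdot 99}{5508 + 2550} = \frac{16632}{8058} = 16632 \cdot \frac{1}{8058} = \frac{2772}{1343}$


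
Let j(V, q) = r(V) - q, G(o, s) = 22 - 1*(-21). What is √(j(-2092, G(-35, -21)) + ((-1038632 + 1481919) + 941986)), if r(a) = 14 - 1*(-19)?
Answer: √1385263 ≈ 1177.0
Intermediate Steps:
r(a) = 33 (r(a) = 14 + 19 = 33)
G(o, s) = 43 (G(o, s) = 22 + 21 = 43)
j(V, q) = 33 - q
√(j(-2092, G(-35, -21)) + ((-1038632 + 1481919) + 941986)) = √((33 - 1*43) + ((-1038632 + 1481919) + 941986)) = √((33 - 43) + (443287 + 941986)) = √(-10 + 1385273) = √1385263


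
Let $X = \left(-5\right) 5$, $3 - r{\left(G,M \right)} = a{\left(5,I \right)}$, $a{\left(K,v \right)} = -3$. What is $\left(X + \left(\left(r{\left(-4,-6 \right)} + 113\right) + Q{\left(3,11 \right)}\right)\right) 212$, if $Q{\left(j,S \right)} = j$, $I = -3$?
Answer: $20564$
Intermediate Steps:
$r{\left(G,M \right)} = 6$ ($r{\left(G,M \right)} = 3 - -3 = 3 + 3 = 6$)
$X = -25$
$\left(X + \left(\left(r{\left(-4,-6 \right)} + 113\right) + Q{\left(3,11 \right)}\right)\right) 212 = \left(-25 + \left(\left(6 + 113\right) + 3\right)\right) 212 = \left(-25 + \left(119 + 3\right)\right) 212 = \left(-25 + 122\right) 212 = 97 \cdot 212 = 20564$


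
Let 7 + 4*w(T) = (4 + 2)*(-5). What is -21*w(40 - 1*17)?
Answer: 777/4 ≈ 194.25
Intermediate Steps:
w(T) = -37/4 (w(T) = -7/4 + ((4 + 2)*(-5))/4 = -7/4 + (6*(-5))/4 = -7/4 + (¼)*(-30) = -7/4 - 15/2 = -37/4)
-21*w(40 - 1*17) = -21*(-37/4) = 777/4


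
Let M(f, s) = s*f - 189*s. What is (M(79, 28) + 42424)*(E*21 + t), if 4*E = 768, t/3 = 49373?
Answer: 5986228944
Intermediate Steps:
t = 148119 (t = 3*49373 = 148119)
E = 192 (E = (¼)*768 = 192)
M(f, s) = -189*s + f*s (M(f, s) = f*s - 189*s = -189*s + f*s)
(M(79, 28) + 42424)*(E*21 + t) = (28*(-189 + 79) + 42424)*(192*21 + 148119) = (28*(-110) + 42424)*(4032 + 148119) = (-3080 + 42424)*152151 = 39344*152151 = 5986228944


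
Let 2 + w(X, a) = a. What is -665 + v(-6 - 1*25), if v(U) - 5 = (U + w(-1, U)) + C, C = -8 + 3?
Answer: -729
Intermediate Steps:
C = -5
w(X, a) = -2 + a
v(U) = -2 + 2*U (v(U) = 5 + ((U + (-2 + U)) - 5) = 5 + ((-2 + 2*U) - 5) = 5 + (-7 + 2*U) = -2 + 2*U)
-665 + v(-6 - 1*25) = -665 + (-2 + 2*(-6 - 1*25)) = -665 + (-2 + 2*(-6 - 25)) = -665 + (-2 + 2*(-31)) = -665 + (-2 - 62) = -665 - 64 = -729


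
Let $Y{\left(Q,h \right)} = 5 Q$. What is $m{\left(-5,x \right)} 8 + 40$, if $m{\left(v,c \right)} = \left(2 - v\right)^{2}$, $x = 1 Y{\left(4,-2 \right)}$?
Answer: $432$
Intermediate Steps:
$x = 20$ ($x = 1 \cdot 5 \cdot 4 = 1 \cdot 20 = 20$)
$m{\left(-5,x \right)} 8 + 40 = \left(-2 - 5\right)^{2} \cdot 8 + 40 = \left(-7\right)^{2} \cdot 8 + 40 = 49 \cdot 8 + 40 = 392 + 40 = 432$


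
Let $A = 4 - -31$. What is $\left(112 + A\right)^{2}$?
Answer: $21609$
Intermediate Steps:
$A = 35$ ($A = 4 + 31 = 35$)
$\left(112 + A\right)^{2} = \left(112 + 35\right)^{2} = 147^{2} = 21609$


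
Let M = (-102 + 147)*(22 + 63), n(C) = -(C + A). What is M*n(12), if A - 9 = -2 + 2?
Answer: -80325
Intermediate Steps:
A = 9 (A = 9 + (-2 + 2) = 9 + 0 = 9)
n(C) = -9 - C (n(C) = -(C + 9) = -(9 + C) = -9 - C)
M = 3825 (M = 45*85 = 3825)
M*n(12) = 3825*(-9 - 1*12) = 3825*(-9 - 12) = 3825*(-21) = -80325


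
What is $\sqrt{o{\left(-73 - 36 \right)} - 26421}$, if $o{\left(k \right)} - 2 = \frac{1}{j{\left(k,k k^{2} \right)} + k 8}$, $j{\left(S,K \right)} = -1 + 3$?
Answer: $\frac{i \sqrt{19996541970}}{870} \approx 162.54 i$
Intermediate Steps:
$j{\left(S,K \right)} = 2$
$o{\left(k \right)} = 2 + \frac{1}{2 + 8 k}$ ($o{\left(k \right)} = 2 + \frac{1}{2 + k 8} = 2 + \frac{1}{2 + 8 k}$)
$\sqrt{o{\left(-73 - 36 \right)} - 26421} = \sqrt{\frac{5 + 16 \left(-73 - 36\right)}{2 \left(1 + 4 \left(-73 - 36\right)\right)} - 26421} = \sqrt{\frac{5 + 16 \left(-109\right)}{2 \left(1 + 4 \left(-109\right)\right)} - 26421} = \sqrt{\frac{5 - 1744}{2 \left(1 - 436\right)} - 26421} = \sqrt{\frac{1}{2} \frac{1}{-435} \left(-1739\right) - 26421} = \sqrt{\frac{1}{2} \left(- \frac{1}{435}\right) \left(-1739\right) - 26421} = \sqrt{\frac{1739}{870} - 26421} = \sqrt{- \frac{22984531}{870}} = \frac{i \sqrt{19996541970}}{870}$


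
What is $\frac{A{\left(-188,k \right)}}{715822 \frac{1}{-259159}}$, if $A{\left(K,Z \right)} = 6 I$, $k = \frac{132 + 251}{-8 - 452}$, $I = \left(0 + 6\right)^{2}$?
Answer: $- \frac{27989172}{357911} \approx -78.202$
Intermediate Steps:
$I = 36$ ($I = 6^{2} = 36$)
$k = - \frac{383}{460}$ ($k = \frac{383}{-460} = 383 \left(- \frac{1}{460}\right) = - \frac{383}{460} \approx -0.83261$)
$A{\left(K,Z \right)} = 216$ ($A{\left(K,Z \right)} = 6 \cdot 36 = 216$)
$\frac{A{\left(-188,k \right)}}{715822 \frac{1}{-259159}} = \frac{216}{715822 \frac{1}{-259159}} = \frac{216}{715822 \left(- \frac{1}{259159}\right)} = \frac{216}{- \frac{715822}{259159}} = 216 \left(- \frac{259159}{715822}\right) = - \frac{27989172}{357911}$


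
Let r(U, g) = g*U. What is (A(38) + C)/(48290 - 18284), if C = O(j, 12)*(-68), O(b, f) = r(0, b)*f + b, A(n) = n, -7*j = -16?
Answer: -137/35007 ≈ -0.0039135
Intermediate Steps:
r(U, g) = U*g
j = 16/7 (j = -⅐*(-16) = 16/7 ≈ 2.2857)
O(b, f) = b (O(b, f) = (0*b)*f + b = 0*f + b = 0 + b = b)
C = -1088/7 (C = (16/7)*(-68) = -1088/7 ≈ -155.43)
(A(38) + C)/(48290 - 18284) = (38 - 1088/7)/(48290 - 18284) = -822/7/30006 = -822/7*1/30006 = -137/35007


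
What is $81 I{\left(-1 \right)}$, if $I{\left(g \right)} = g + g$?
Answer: $-162$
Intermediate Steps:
$I{\left(g \right)} = 2 g$
$81 I{\left(-1 \right)} = 81 \cdot 2 \left(-1\right) = 81 \left(-2\right) = -162$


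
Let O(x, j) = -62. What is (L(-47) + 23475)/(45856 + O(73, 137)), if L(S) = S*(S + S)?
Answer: 27893/45794 ≈ 0.60910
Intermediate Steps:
L(S) = 2*S**2 (L(S) = S*(2*S) = 2*S**2)
(L(-47) + 23475)/(45856 + O(73, 137)) = (2*(-47)**2 + 23475)/(45856 - 62) = (2*2209 + 23475)/45794 = (4418 + 23475)*(1/45794) = 27893*(1/45794) = 27893/45794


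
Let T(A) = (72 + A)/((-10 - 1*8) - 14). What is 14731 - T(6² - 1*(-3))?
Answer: 471503/32 ≈ 14734.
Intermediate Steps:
T(A) = -9/4 - A/32 (T(A) = (72 + A)/((-10 - 8) - 14) = (72 + A)/(-18 - 14) = (72 + A)/(-32) = (72 + A)*(-1/32) = -9/4 - A/32)
14731 - T(6² - 1*(-3)) = 14731 - (-9/4 - (6² - 1*(-3))/32) = 14731 - (-9/4 - (36 + 3)/32) = 14731 - (-9/4 - 1/32*39) = 14731 - (-9/4 - 39/32) = 14731 - 1*(-111/32) = 14731 + 111/32 = 471503/32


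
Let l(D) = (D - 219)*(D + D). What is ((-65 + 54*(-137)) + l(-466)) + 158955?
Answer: 789912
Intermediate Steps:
l(D) = 2*D*(-219 + D) (l(D) = (-219 + D)*(2*D) = 2*D*(-219 + D))
((-65 + 54*(-137)) + l(-466)) + 158955 = ((-65 + 54*(-137)) + 2*(-466)*(-219 - 466)) + 158955 = ((-65 - 7398) + 2*(-466)*(-685)) + 158955 = (-7463 + 638420) + 158955 = 630957 + 158955 = 789912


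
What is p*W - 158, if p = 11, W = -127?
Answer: -1555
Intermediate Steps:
p*W - 158 = 11*(-127) - 158 = -1397 - 158 = -1555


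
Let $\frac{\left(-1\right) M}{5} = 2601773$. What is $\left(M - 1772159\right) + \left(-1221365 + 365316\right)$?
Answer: $-15637073$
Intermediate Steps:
$M = -13008865$ ($M = \left(-5\right) 2601773 = -13008865$)
$\left(M - 1772159\right) + \left(-1221365 + 365316\right) = \left(-13008865 - 1772159\right) + \left(-1221365 + 365316\right) = -14781024 - 856049 = -15637073$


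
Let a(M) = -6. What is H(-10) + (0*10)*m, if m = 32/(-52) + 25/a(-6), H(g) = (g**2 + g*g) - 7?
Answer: 193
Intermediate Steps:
H(g) = -7 + 2*g**2 (H(g) = (g**2 + g**2) - 7 = 2*g**2 - 7 = -7 + 2*g**2)
m = -373/78 (m = 32/(-52) + 25/(-6) = 32*(-1/52) + 25*(-1/6) = -8/13 - 25/6 = -373/78 ≈ -4.7821)
H(-10) + (0*10)*m = (-7 + 2*(-10)**2) + (0*10)*(-373/78) = (-7 + 2*100) + 0*(-373/78) = (-7 + 200) + 0 = 193 + 0 = 193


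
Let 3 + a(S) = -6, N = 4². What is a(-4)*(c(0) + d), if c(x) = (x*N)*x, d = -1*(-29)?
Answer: -261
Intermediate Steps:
N = 16
a(S) = -9 (a(S) = -3 - 6 = -9)
d = 29
c(x) = 16*x² (c(x) = (x*16)*x = (16*x)*x = 16*x²)
a(-4)*(c(0) + d) = -9*(16*0² + 29) = -9*(16*0 + 29) = -9*(0 + 29) = -9*29 = -261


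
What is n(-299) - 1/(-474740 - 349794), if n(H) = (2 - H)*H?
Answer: -74207235465/824534 ≈ -89999.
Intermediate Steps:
n(H) = H*(2 - H)
n(-299) - 1/(-474740 - 349794) = -299*(2 - 1*(-299)) - 1/(-474740 - 349794) = -299*(2 + 299) - 1/(-824534) = -299*301 - 1*(-1/824534) = -89999 + 1/824534 = -74207235465/824534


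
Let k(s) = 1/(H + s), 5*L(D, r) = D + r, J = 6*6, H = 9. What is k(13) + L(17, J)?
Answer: 1171/110 ≈ 10.645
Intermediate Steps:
J = 36
L(D, r) = D/5 + r/5 (L(D, r) = (D + r)/5 = D/5 + r/5)
k(s) = 1/(9 + s)
k(13) + L(17, J) = 1/(9 + 13) + ((⅕)*17 + (⅕)*36) = 1/22 + (17/5 + 36/5) = 1/22 + 53/5 = 1171/110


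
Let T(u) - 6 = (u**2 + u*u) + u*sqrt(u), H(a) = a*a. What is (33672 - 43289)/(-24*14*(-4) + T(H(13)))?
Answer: -9617/60669 ≈ -0.15852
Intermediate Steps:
H(a) = a**2
T(u) = 6 + u**(3/2) + 2*u**2 (T(u) = 6 + ((u**2 + u*u) + u*sqrt(u)) = 6 + ((u**2 + u**2) + u**(3/2)) = 6 + (2*u**2 + u**(3/2)) = 6 + (u**(3/2) + 2*u**2) = 6 + u**(3/2) + 2*u**2)
(33672 - 43289)/(-24*14*(-4) + T(H(13))) = (33672 - 43289)/(-24*14*(-4) + (6 + (13**2)**(3/2) + 2*(13**2)**2)) = -9617/(-336*(-4) + (6 + 169**(3/2) + 2*169**2)) = -9617/(1344 + (6 + 2197 + 2*28561)) = -9617/(1344 + (6 + 2197 + 57122)) = -9617/(1344 + 59325) = -9617/60669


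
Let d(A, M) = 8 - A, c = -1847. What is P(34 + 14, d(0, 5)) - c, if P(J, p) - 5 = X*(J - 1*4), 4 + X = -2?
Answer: 1588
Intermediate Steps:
X = -6 (X = -4 - 2 = -6)
P(J, p) = 29 - 6*J (P(J, p) = 5 - 6*(J - 1*4) = 5 - 6*(J - 4) = 5 - 6*(-4 + J) = 5 + (24 - 6*J) = 29 - 6*J)
P(34 + 14, d(0, 5)) - c = (29 - 6*(34 + 14)) - 1*(-1847) = (29 - 6*48) + 1847 = (29 - 288) + 1847 = -259 + 1847 = 1588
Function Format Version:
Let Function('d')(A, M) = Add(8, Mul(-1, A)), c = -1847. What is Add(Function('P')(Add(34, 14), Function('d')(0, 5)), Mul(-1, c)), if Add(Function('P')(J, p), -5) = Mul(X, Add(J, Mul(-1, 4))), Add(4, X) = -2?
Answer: 1588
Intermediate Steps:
X = -6 (X = Add(-4, -2) = -6)
Function('P')(J, p) = Add(29, Mul(-6, J)) (Function('P')(J, p) = Add(5, Mul(-6, Add(J, Mul(-1, 4)))) = Add(5, Mul(-6, Add(J, -4))) = Add(5, Mul(-6, Add(-4, J))) = Add(5, Add(24, Mul(-6, J))) = Add(29, Mul(-6, J)))
Add(Function('P')(Add(34, 14), Function('d')(0, 5)), Mul(-1, c)) = Add(Add(29, Mul(-6, Add(34, 14))), Mul(-1, -1847)) = Add(Add(29, Mul(-6, 48)), 1847) = Add(Add(29, -288), 1847) = Add(-259, 1847) = 1588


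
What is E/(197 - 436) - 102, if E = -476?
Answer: -23902/239 ≈ -100.01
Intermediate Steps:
E/(197 - 436) - 102 = -476/(197 - 436) - 102 = -476/(-239) - 102 = -1/239*(-476) - 102 = 476/239 - 102 = -23902/239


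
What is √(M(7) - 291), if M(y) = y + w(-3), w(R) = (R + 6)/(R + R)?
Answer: I*√1138/2 ≈ 16.867*I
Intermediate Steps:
w(R) = (6 + R)/(2*R) (w(R) = (6 + R)/((2*R)) = (6 + R)*(1/(2*R)) = (6 + R)/(2*R))
M(y) = -½ + y (M(y) = y + (½)*(6 - 3)/(-3) = y + (½)*(-⅓)*3 = y - ½ = -½ + y)
√(M(7) - 291) = √((-½ + 7) - 291) = √(13/2 - 291) = √(-569/2) = I*√1138/2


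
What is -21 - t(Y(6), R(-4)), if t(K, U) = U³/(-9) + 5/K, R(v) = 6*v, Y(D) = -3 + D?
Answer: -4676/3 ≈ -1558.7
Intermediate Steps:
t(K, U) = 5/K - U³/9 (t(K, U) = U³*(-⅑) + 5/K = -U³/9 + 5/K = 5/K - U³/9)
-21 - t(Y(6), R(-4)) = -21 - (5/(-3 + 6) - (6*(-4))³/9) = -21 - (5/3 - ⅑*(-24)³) = -21 - (5*(⅓) - ⅑*(-13824)) = -21 - (5/3 + 1536) = -21 - 1*4613/3 = -21 - 4613/3 = -4676/3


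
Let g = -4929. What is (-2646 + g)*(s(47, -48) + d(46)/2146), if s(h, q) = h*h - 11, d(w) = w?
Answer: -17865463275/1073 ≈ -1.6650e+7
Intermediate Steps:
s(h, q) = -11 + h**2 (s(h, q) = h**2 - 11 = -11 + h**2)
(-2646 + g)*(s(47, -48) + d(46)/2146) = (-2646 - 4929)*((-11 + 47**2) + 46/2146) = -7575*((-11 + 2209) + 46*(1/2146)) = -7575*(2198 + 23/1073) = -7575*2358477/1073 = -17865463275/1073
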